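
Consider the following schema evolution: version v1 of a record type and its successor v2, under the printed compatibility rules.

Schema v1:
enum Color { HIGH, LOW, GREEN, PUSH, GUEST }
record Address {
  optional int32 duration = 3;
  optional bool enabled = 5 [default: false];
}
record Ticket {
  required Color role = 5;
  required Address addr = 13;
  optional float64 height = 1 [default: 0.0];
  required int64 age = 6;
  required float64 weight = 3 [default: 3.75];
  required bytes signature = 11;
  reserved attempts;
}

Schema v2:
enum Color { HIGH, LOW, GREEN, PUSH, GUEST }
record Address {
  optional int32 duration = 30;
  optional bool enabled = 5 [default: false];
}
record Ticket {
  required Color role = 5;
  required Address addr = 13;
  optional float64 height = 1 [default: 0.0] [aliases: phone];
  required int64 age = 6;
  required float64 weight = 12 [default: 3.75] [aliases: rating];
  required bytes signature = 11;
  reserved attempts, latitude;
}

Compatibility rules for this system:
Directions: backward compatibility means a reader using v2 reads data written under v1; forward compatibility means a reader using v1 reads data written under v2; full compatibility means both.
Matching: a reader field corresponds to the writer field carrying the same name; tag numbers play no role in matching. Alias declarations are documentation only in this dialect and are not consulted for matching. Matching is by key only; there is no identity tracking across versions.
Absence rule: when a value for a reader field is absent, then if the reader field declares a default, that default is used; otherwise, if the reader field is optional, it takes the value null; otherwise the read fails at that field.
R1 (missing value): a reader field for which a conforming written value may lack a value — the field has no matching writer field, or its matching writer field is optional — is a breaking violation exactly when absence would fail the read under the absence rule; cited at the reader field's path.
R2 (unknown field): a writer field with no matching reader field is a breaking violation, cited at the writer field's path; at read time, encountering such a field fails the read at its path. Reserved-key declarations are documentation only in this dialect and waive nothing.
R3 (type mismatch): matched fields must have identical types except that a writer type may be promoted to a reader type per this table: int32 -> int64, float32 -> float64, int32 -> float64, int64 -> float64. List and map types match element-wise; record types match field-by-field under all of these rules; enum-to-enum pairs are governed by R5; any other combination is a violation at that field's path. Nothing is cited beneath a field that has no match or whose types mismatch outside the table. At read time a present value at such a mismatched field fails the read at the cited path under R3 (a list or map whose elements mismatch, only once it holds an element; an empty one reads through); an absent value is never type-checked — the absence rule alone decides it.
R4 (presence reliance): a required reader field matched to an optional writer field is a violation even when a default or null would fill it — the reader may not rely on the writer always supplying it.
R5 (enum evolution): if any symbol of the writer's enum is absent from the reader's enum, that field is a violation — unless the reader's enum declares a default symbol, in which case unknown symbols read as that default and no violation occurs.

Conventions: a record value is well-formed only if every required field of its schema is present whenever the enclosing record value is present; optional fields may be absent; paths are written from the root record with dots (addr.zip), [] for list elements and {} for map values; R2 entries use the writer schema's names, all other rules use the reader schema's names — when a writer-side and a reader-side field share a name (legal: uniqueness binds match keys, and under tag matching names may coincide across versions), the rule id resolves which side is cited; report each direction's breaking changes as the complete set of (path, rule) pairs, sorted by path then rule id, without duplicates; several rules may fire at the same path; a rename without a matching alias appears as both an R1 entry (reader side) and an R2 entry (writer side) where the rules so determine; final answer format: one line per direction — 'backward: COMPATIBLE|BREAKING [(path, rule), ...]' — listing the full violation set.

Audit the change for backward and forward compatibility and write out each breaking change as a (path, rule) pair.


backward: COMPATIBLE []; forward: COMPATIBLE []

each type pair in Ticket: writer, then reader
backward for Ticket (reader v2, writer v1):
  role: paired with writer role (Color -> Color; writer required)
  addr: paired with writer addr (Address -> Address; writer required)
  height: paired with writer height (float64 -> float64; writer optional)
  age: paired with writer age (int64 -> int64; writer required)
  weight: paired with writer weight (float64 -> float64; writer required)
  signature: paired with writer signature (bytes -> bytes; writer required)
  addr.duration: paired with writer addr.duration (int32 -> int32; writer optional)
  addr.enabled: paired with writer addr.enabled (bool -> bool; writer optional)
  => no violations; backward on Ticket: COMPATIBLE
forward for Ticket (reader v1, writer v2):
  role: paired with writer role (Color -> Color; writer required)
  addr: paired with writer addr (Address -> Address; writer required)
  height: paired with writer height (float64 -> float64; writer optional)
  age: paired with writer age (int64 -> int64; writer required)
  weight: paired with writer weight (float64 -> float64; writer required)
  signature: paired with writer signature (bytes -> bytes; writer required)
  addr.duration: paired with writer addr.duration (int32 -> int32; writer optional)
  addr.enabled: paired with writer addr.enabled (bool -> bool; writer optional)
  => no violations; forward on Ticket: COMPATIBLE


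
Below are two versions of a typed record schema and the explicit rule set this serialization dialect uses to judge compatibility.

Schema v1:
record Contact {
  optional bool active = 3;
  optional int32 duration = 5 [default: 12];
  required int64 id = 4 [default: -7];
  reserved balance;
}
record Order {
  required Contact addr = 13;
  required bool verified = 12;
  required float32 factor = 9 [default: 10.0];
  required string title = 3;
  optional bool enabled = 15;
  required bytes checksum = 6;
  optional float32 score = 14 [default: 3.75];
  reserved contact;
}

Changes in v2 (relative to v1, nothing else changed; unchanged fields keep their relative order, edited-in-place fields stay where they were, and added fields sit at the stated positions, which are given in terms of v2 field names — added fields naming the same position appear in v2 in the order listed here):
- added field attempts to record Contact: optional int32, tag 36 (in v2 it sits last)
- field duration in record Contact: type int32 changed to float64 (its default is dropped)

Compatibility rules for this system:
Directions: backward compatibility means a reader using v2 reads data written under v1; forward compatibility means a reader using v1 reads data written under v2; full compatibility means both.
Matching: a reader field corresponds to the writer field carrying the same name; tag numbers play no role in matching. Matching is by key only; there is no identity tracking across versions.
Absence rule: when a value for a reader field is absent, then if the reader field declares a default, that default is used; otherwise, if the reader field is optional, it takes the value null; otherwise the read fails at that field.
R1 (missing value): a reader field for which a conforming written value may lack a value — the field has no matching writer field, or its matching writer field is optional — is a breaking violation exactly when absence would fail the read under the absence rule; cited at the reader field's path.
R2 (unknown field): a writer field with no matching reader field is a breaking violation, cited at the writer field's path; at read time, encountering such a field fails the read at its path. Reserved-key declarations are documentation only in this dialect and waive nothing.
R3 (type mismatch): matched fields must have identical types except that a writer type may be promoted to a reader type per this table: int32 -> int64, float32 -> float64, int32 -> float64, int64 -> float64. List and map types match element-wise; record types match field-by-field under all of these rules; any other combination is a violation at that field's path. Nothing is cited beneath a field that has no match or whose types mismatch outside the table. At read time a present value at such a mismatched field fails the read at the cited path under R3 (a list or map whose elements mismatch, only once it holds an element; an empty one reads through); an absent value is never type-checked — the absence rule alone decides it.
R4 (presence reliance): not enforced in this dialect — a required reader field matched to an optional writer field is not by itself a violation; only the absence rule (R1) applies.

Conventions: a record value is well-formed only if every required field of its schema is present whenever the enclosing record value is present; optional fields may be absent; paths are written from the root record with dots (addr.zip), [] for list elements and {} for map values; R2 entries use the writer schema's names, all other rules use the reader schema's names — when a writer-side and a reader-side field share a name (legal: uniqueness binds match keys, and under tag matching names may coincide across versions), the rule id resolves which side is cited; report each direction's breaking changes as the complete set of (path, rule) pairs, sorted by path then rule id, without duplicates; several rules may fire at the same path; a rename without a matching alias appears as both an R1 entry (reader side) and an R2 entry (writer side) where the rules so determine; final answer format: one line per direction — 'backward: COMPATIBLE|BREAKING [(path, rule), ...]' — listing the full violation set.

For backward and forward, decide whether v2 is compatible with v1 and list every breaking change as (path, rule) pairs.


in Order below, arrows point writer -> reader
backward for Order (reader v2, writer v1):
  writer required, Contact -> Contact: reader addr maps from writer addr
  writer required, bool -> bool: reader verified maps from writer verified
  writer required, float32 -> float32: reader factor maps from writer factor
  writer required, string -> string: reader title maps from writer title
  writer optional, bool -> bool: reader enabled maps from writer enabled
  writer required, bytes -> bytes: reader checksum maps from writer checksum
  writer optional, float32 -> float32: reader score maps from writer score
  writer optional, bool -> bool: reader addr.active maps from writer addr.active
  writer optional, int32 -> float64: reader addr.duration maps from writer addr.duration
  writer required, int64 -> int64: reader addr.id maps from writer addr.id
  addr.attempts: no writer match
  nothing fires on Order: backward is COMPATIBLE
forward for Order (reader v1, writer v2):
  writer required, Contact -> Contact: reader addr maps from writer addr
  writer required, bool -> bool: reader verified maps from writer verified
  writer required, float32 -> float32: reader factor maps from writer factor
  writer required, string -> string: reader title maps from writer title
  writer optional, bool -> bool: reader enabled maps from writer enabled
  writer required, bytes -> bytes: reader checksum maps from writer checksum
  writer optional, float32 -> float32: reader score maps from writer score
  writer optional, bool -> bool: reader addr.active maps from writer addr.active
  writer optional, float64 -> int32: reader addr.duration maps from writer addr.duration
  writer required, int64 -> int64: reader addr.id maps from writer addr.id
  leftover writer field: addr.attempts
  R2 fires at addr.attempts
  R3 fires at addr.duration
  => forward: BREAKING (2)

backward: COMPATIBLE []; forward: BREAKING [(addr.attempts, R2), (addr.duration, R3)]


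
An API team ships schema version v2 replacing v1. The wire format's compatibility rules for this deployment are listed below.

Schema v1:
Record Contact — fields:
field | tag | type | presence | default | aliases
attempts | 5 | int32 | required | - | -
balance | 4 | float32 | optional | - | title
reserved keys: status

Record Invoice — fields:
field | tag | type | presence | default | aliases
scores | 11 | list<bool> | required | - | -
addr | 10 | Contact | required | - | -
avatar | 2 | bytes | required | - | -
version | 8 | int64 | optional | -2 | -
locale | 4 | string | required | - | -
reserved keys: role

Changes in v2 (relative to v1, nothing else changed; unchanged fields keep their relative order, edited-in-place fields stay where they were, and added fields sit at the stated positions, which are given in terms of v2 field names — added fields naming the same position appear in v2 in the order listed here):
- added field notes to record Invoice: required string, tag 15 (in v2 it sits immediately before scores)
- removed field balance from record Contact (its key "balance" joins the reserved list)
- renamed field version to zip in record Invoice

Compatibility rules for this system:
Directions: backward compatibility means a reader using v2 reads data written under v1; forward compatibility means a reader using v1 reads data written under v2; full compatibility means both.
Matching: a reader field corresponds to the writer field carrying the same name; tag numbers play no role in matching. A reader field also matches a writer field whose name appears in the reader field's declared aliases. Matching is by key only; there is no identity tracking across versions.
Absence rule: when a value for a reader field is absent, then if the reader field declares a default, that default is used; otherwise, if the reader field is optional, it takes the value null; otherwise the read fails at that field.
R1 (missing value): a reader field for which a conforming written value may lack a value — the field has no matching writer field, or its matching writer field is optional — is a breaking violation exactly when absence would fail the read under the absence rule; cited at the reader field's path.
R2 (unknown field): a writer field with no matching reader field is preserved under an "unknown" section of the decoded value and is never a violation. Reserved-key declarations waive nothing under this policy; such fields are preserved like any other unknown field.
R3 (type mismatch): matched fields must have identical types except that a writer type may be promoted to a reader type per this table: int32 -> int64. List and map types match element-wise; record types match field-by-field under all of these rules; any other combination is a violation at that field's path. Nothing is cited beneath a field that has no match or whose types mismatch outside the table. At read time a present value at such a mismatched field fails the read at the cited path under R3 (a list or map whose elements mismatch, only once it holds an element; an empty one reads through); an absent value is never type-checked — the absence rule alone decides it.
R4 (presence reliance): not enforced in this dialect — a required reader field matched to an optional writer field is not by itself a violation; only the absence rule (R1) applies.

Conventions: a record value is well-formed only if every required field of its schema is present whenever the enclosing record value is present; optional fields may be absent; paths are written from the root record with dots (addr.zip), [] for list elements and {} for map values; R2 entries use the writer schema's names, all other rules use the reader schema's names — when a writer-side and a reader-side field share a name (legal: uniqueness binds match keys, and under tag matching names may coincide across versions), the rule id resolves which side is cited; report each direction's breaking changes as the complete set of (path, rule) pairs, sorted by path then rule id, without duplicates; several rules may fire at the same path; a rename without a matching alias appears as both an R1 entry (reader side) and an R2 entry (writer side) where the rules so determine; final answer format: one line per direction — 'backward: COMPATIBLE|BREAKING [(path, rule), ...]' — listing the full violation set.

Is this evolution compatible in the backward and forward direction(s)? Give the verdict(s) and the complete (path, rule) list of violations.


the writer's type comes first in each Invoice pair
backward for Invoice (reader v2, writer v1):
  no writer field matches reader notes
  list<bool> -> list<bool>, writer required: scores aligns to scores
  Contact -> Contact, writer required: addr aligns to addr
  bytes -> bytes, writer required: avatar aligns to avatar
  no writer field matches reader zip
  string -> string, writer required: locale aligns to locale
  writer version: unknown to reader
  int32 -> int32, writer required: addr.attempts aligns to addr.attempts
  writer addr.balance: unknown to reader
  rule R1 violated at notes
  => 1 violation(s): backward is BREAKING for Invoice
forward for Invoice (reader v1, writer v2):
  list<bool> -> list<bool>, writer required: scores aligns to scores
  Contact -> Contact, writer required: addr aligns to addr
  bytes -> bytes, writer required: avatar aligns to avatar
  no writer field matches reader version
  string -> string, writer required: locale aligns to locale
  writer notes: unknown to reader
  writer zip: unknown to reader
  int32 -> int32, writer required: addr.attempts aligns to addr.attempts
  no writer field matches reader addr.balance
  => forward verdict for Invoice: COMPATIBLE, no violations

backward: BREAKING [(notes, R1)]; forward: COMPATIBLE []


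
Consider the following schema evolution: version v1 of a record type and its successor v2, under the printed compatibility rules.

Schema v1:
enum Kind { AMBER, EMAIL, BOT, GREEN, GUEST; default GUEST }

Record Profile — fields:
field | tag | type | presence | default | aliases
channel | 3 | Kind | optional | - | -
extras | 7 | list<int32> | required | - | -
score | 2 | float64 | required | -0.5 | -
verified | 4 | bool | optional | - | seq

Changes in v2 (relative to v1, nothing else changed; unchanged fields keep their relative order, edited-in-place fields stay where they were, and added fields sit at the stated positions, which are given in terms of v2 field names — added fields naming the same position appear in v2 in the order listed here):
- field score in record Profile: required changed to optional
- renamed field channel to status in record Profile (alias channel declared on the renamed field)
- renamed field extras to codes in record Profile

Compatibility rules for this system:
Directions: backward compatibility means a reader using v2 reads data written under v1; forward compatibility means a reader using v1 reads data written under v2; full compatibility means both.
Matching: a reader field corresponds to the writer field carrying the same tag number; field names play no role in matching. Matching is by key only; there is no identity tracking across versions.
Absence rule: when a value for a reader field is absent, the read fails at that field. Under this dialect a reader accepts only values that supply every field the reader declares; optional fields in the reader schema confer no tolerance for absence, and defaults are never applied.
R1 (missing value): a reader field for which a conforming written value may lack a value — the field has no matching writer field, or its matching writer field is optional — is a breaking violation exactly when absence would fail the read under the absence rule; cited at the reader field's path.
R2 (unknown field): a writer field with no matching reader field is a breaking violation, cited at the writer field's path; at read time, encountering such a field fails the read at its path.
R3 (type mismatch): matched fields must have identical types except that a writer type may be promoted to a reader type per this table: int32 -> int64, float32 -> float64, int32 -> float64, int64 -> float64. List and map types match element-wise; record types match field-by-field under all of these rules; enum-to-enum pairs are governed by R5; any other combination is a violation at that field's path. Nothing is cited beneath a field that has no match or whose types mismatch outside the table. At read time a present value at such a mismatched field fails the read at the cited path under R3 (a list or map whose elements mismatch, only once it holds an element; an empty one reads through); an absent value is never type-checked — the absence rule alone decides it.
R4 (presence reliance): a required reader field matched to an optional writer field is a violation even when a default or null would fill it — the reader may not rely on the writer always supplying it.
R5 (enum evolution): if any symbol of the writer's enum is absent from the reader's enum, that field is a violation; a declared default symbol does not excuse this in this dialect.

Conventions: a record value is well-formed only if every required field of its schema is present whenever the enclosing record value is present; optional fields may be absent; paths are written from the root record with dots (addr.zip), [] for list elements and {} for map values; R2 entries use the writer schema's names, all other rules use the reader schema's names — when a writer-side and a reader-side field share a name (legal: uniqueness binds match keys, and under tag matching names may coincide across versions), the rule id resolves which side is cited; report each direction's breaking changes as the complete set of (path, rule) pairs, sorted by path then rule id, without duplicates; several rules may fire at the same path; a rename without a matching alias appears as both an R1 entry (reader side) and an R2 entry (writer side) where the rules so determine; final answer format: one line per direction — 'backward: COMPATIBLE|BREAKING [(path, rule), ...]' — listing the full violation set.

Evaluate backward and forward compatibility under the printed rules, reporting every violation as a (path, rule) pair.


in Profile below, arrows point writer -> reader
backward pass over Profile, reader schema v2, writer schema v1:
  Kind -> Kind, writer optional: status aligns to channel
  list<int32> -> list<int32>, writer required: codes aligns to extras
  float64 -> float64, writer required: score aligns to score
  bool -> bool, writer optional: verified aligns to verified
  rule R1 violated at status
  rule R1 violated at verified
  => 2 violation(s): backward is BREAKING for Profile
forward pass over Profile, reader schema v1, writer schema v2:
  Kind -> Kind, writer optional: channel aligns to status
  list<int32> -> list<int32>, writer required: extras aligns to codes
  float64 -> float64, writer optional: score aligns to score
  bool -> bool, writer optional: verified aligns to verified
  rule R1 violated at channel
  rule R1 violated at score
  rule R4 violated at score
  rule R1 violated at verified
  => 4 violation(s): forward is BREAKING for Profile

backward: BREAKING [(status, R1), (verified, R1)]; forward: BREAKING [(channel, R1), (score, R1), (score, R4), (verified, R1)]


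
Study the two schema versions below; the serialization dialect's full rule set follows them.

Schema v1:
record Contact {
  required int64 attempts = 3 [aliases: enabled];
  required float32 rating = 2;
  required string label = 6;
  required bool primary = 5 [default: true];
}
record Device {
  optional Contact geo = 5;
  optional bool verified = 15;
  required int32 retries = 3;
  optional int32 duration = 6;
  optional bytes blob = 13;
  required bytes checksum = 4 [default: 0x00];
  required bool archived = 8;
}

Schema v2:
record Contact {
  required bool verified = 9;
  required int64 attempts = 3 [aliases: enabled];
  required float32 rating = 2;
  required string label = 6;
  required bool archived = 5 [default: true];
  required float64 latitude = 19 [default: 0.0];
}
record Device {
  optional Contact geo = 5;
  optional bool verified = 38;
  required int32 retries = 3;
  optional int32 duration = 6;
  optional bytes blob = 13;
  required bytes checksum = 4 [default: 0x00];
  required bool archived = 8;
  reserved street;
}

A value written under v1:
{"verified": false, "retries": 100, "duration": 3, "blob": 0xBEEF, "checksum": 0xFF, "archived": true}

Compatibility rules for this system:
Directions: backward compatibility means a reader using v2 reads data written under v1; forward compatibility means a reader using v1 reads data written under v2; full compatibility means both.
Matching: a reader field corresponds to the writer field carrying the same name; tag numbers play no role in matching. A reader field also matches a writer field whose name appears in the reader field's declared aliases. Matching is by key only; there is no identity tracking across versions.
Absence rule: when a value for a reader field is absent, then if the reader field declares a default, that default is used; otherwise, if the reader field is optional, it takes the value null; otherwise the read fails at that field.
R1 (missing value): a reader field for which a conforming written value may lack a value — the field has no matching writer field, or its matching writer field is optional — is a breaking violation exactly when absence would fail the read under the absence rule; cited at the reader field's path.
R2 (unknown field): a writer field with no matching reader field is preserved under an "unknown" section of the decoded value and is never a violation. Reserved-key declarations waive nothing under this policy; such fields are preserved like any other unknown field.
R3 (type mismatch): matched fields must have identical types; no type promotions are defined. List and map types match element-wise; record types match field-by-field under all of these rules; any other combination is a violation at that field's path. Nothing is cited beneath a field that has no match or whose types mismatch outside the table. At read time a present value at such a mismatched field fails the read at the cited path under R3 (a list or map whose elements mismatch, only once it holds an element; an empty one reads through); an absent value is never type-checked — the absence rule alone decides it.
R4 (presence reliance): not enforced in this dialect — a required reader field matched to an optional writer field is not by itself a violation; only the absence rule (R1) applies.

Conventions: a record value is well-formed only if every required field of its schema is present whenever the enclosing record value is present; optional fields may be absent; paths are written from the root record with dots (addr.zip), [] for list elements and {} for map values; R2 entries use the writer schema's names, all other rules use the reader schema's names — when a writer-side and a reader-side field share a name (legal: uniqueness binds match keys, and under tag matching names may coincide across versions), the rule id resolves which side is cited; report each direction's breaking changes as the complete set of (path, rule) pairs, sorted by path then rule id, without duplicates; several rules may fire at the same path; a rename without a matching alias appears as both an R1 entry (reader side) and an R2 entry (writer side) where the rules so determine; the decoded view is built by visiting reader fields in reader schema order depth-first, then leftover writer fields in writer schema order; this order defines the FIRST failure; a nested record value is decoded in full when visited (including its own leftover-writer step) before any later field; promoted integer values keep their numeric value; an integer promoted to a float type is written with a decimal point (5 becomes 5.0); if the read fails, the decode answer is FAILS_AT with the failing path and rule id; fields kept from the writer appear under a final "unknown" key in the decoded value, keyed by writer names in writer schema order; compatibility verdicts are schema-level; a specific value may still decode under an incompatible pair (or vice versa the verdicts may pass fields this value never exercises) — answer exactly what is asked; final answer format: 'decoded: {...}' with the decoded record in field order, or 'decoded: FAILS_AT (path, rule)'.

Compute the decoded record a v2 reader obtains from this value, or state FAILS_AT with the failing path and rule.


arrows below run writer -> reader for Device
decode walk for Device under reader schema v2:
  geo := null (not supplied -> null)
  verified := false
  retries := 100
  duration := 3
  blob := 0xBEEF
  checksum := 0xFF
  archived := true
  => decoded: {"geo": null, "verified": false, "retries": 100, "duration": 3, "blob": 0xBEEF, "checksum": 0xFF, "archived": true}
remaining Device differences; none change what is asked:
  renamed field primary to archived in record Contact -> no rule fires on it and the decoded Device view is identical with or without it
  added field latitude to record Contact: required float64, tag 19, default 0.0 (in v2 it sits last) -> no rule fires on it and the decoded Device view is identical with or without it
  field verified in record Device: tag 15 changed to 38 -> no rule fires on it and the decoded Device view is identical with or without it
  added field verified to record Contact: required bool, tag 9 (in v2 it sits immediately before attempts) -> a verdict-level change on Device — the shown value reads the same

decoded: {"geo": null, "verified": false, "retries": 100, "duration": 3, "blob": 0xBEEF, "checksum": 0xFF, "archived": true}


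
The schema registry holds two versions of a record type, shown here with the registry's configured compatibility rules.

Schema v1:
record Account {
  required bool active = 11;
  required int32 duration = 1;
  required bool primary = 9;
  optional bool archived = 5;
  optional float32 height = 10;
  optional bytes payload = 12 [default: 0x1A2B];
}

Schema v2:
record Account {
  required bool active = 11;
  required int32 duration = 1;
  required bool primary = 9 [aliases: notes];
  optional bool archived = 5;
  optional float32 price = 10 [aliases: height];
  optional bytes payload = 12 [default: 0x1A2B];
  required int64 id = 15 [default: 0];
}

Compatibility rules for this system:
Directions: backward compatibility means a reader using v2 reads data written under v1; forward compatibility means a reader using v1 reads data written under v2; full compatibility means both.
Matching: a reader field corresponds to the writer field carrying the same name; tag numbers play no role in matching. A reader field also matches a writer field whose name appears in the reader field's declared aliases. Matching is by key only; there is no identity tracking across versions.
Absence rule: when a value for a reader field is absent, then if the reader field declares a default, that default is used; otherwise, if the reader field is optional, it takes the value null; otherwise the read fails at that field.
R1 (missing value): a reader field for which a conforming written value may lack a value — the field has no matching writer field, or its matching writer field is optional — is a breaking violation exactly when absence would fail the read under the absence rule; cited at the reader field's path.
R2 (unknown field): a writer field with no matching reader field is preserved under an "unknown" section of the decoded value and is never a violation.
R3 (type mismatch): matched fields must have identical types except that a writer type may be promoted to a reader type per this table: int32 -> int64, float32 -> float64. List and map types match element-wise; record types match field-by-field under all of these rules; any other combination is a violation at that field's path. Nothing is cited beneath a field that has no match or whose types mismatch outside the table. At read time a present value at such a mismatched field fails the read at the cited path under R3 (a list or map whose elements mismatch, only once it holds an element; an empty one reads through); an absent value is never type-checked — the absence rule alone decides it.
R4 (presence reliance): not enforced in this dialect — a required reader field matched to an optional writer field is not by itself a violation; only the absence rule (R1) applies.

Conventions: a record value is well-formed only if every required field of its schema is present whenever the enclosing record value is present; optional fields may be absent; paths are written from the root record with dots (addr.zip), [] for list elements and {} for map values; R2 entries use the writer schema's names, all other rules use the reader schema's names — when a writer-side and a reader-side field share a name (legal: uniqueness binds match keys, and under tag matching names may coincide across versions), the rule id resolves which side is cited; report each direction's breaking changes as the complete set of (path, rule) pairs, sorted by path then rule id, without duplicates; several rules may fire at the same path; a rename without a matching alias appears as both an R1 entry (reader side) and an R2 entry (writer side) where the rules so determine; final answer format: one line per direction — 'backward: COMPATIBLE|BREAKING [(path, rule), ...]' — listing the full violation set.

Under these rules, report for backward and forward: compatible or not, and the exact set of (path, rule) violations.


backward: COMPATIBLE []; forward: COMPATIBLE []

arrows below run writer -> reader for Account
backward pass over Account, reader schema v2, writer schema v1:
  writer required, bool -> bool: reader active maps from writer active
  writer required, int32 -> int32: reader duration maps from writer duration
  writer required, bool -> bool: reader primary maps from writer primary
  writer optional, bool -> bool: reader archived maps from writer archived
  writer optional, float32 -> float32: reader price maps from writer height
  writer optional, bytes -> bytes: reader payload maps from writer payload
  id has no writer counterpart
  => backward verdict for Account: COMPATIBLE, no violations
forward pass over Account, reader schema v1, writer schema v2:
  writer required, bool -> bool: reader active maps from writer active
  writer required, int32 -> int32: reader duration maps from writer duration
  writer required, bool -> bool: reader primary maps from writer primary
  writer optional, bool -> bool: reader archived maps from writer archived
  height has no writer counterpart
  writer optional, bytes -> bytes: reader payload maps from writer payload
  writer price: unknown to reader
  writer id: unknown to reader
  => forward verdict for Account: COMPATIBLE, no violations


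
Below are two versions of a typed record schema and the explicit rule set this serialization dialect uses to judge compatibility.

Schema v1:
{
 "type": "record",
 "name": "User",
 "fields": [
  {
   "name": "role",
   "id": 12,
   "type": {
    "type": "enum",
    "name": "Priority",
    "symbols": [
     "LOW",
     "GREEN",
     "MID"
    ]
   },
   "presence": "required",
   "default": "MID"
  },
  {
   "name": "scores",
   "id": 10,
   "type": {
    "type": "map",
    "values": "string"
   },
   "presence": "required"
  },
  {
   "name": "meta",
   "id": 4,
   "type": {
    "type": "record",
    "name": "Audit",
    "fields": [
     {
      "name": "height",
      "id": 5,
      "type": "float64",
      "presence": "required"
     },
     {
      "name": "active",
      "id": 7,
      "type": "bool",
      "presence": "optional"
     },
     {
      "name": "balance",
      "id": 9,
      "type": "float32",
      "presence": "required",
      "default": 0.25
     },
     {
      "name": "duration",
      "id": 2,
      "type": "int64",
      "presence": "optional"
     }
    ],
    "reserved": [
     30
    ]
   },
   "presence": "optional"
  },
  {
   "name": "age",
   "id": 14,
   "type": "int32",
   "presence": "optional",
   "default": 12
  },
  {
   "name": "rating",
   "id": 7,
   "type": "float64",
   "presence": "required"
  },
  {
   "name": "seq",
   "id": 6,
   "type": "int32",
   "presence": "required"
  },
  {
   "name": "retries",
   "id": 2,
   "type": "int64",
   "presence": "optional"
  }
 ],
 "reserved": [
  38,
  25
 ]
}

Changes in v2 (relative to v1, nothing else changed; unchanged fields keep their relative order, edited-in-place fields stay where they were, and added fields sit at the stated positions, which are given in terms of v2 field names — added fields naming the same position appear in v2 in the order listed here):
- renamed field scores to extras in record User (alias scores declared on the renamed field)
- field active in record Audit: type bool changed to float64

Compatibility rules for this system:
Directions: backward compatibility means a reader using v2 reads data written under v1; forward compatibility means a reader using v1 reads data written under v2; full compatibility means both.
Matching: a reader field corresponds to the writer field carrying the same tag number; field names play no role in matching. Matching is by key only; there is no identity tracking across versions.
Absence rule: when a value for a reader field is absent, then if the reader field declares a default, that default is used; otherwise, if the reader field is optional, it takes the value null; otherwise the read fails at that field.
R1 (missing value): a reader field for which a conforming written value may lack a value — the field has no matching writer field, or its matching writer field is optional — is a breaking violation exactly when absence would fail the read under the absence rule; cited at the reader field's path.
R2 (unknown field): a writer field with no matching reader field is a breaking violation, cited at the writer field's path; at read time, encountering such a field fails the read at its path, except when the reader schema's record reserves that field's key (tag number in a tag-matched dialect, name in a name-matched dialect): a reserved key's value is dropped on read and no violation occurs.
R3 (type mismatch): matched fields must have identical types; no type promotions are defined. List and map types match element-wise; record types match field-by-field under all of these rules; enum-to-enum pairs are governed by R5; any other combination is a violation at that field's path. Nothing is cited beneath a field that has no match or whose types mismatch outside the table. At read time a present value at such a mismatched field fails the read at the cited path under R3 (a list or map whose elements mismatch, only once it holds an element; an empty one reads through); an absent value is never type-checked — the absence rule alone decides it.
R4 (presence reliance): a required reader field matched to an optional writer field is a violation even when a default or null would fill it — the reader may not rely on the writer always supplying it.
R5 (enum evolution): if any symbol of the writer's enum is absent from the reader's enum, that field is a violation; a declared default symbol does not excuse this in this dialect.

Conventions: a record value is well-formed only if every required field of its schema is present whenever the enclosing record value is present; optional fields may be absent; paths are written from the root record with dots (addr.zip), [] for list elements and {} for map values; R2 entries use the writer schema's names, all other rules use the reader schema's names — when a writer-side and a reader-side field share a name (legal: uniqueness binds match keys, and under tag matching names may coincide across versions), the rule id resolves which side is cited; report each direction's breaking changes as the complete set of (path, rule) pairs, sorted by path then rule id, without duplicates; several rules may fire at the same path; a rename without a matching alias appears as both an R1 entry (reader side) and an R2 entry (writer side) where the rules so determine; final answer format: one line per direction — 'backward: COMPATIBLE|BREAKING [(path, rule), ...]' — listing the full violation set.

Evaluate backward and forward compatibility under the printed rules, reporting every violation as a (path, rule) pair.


the writer's type comes first in each User pair
backward analysis of User with v2 as reader and v1 as writer:
  writer required, Priority -> Priority: reader role maps from writer role
  writer required, map<string, string> -> map<string, string>: reader extras maps from writer scores
  writer optional, Audit -> Audit: reader meta maps from writer meta
  writer optional, int32 -> int32: reader age maps from writer age
  writer required, float64 -> float64: reader rating maps from writer rating
  writer required, int32 -> int32: reader seq maps from writer seq
  writer optional, int64 -> int64: reader retries maps from writer retries
  writer required, float64 -> float64: reader meta.height maps from writer meta.height
  writer optional, bool -> float64: reader meta.active maps from writer meta.active
  writer required, float32 -> float32: reader meta.balance maps from writer meta.balance
  writer optional, int64 -> int64: reader meta.duration maps from writer meta.duration
  violation R3 at meta.active
  => backward: BREAKING (1)
forward analysis of User with v1 as reader and v2 as writer:
  writer required, Priority -> Priority: reader role maps from writer role
  writer required, map<string, string> -> map<string, string>: reader scores maps from writer extras
  writer optional, Audit -> Audit: reader meta maps from writer meta
  writer optional, int32 -> int32: reader age maps from writer age
  writer required, float64 -> float64: reader rating maps from writer rating
  writer required, int32 -> int32: reader seq maps from writer seq
  writer optional, int64 -> int64: reader retries maps from writer retries
  writer required, float64 -> float64: reader meta.height maps from writer meta.height
  writer optional, float64 -> bool: reader meta.active maps from writer meta.active
  writer required, float32 -> float32: reader meta.balance maps from writer meta.balance
  writer optional, int64 -> int64: reader meta.duration maps from writer meta.duration
  violation R3 at meta.active
  => forward: BREAKING (1)

backward: BREAKING [(meta.active, R3)]; forward: BREAKING [(meta.active, R3)]
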